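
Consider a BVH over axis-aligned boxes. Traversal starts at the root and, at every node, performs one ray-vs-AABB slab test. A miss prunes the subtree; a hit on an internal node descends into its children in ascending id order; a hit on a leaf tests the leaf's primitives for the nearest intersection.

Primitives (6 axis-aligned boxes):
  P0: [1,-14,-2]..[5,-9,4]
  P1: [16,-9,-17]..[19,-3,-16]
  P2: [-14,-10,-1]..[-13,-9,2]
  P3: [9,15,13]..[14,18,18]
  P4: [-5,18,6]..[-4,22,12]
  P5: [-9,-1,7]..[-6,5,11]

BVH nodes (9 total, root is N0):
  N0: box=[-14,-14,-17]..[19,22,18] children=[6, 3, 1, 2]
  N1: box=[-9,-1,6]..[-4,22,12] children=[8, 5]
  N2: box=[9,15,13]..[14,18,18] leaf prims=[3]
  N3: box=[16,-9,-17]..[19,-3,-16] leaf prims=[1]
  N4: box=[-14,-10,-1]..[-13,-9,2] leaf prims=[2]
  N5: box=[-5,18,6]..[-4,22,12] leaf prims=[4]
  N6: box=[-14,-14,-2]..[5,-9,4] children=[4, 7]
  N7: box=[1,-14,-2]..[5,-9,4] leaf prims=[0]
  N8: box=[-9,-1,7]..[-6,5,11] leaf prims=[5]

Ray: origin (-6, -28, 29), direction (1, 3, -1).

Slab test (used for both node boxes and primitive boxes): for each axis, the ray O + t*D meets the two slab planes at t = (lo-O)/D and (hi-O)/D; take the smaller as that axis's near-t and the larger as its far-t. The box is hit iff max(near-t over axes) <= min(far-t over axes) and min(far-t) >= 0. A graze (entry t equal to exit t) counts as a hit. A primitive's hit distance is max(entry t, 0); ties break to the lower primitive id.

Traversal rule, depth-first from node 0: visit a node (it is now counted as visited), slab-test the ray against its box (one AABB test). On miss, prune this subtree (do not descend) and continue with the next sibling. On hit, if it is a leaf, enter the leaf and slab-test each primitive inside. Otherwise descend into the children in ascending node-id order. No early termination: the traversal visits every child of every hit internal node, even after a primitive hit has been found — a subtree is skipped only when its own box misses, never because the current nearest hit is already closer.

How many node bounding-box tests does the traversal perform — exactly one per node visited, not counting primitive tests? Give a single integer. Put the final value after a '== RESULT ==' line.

Trace the traversal:
N0 x:[-8,25] y:[14/3,50/3] z:[11,46] -> hit [11,50/3], descend [1, 2, 3, 6]
  N1 x:[-3,2] y:[9,50/3] z:[17,23] -> miss, prune
  N2 x:[15,20] y:[43/3,46/3] z:[11,16] -> hit [15,46/3] leaf, test {P3@t=15}
  N3 x:[22,25] y:[19/3,25/3] z:[45,46] -> miss, prune
  N6 x:[-8,11] y:[14/3,19/3] z:[25,31] -> miss, prune

order=[0, 1, 2, 3, 6]  |boxes|=5  |leaves|=1  hit=P3

== RESULT ==
5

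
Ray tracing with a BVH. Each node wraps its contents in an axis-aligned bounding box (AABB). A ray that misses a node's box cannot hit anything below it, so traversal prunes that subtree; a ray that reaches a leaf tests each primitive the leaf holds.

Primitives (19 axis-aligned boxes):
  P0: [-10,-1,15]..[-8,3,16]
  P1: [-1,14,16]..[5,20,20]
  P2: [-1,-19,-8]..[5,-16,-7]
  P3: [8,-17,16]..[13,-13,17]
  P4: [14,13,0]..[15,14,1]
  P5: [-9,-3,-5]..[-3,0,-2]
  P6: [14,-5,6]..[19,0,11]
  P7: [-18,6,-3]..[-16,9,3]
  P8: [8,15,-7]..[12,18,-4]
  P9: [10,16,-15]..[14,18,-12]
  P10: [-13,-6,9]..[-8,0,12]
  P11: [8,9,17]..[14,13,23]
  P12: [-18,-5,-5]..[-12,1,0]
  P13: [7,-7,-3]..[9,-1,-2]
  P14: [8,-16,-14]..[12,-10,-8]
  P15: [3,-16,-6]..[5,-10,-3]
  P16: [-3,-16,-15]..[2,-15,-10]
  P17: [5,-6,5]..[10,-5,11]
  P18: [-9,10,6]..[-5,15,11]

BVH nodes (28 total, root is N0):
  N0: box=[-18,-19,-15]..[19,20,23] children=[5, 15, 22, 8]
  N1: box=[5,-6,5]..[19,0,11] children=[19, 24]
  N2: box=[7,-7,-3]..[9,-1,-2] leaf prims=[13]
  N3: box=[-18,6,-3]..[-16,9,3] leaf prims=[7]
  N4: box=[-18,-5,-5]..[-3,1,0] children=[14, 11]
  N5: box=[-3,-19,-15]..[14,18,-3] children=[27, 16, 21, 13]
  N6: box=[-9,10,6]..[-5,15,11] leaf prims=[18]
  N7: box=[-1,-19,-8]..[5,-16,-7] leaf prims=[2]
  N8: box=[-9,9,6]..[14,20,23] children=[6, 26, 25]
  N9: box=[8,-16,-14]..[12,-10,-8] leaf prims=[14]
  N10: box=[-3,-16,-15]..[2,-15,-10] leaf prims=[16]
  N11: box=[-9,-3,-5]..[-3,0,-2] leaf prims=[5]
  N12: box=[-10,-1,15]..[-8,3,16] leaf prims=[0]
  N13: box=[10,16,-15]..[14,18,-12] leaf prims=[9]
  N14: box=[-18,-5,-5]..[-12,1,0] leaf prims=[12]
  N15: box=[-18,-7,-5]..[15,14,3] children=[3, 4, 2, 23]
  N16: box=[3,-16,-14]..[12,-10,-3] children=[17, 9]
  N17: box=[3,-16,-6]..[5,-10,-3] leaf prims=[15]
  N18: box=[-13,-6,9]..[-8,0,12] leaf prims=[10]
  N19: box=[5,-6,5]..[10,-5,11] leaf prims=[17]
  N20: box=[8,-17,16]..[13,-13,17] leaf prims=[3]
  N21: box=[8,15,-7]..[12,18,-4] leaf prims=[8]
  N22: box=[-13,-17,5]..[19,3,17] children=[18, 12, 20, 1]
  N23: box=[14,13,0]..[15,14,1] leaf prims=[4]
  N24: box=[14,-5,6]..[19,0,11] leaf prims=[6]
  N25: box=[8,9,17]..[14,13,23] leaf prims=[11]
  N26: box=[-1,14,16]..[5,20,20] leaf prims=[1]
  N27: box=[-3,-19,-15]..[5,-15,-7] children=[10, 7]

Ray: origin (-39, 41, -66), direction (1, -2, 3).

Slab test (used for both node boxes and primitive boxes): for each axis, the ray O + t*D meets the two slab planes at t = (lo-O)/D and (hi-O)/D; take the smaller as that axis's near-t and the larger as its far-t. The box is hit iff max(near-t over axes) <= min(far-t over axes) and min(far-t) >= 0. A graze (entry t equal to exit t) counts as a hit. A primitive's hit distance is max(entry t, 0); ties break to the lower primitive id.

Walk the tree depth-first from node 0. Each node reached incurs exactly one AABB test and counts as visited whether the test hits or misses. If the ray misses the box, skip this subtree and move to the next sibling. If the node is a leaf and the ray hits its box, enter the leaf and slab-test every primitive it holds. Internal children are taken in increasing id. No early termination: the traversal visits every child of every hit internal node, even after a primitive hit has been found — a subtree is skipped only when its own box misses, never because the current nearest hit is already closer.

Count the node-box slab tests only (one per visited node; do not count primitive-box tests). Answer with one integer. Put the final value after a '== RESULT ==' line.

Trace the traversal:
N0 x:[21,58] y:[21/2,30] z:[17,89/3] -> hit [21,89/3], descend [5, 8, 15, 22]
  N5 x:[36,53] y:[23/2,30] z:[17,21] -> miss, prune
  N8 x:[30,53] y:[21/2,16] z:[24,89/3] -> miss, prune
  N15 x:[21,54] y:[27/2,24] z:[61/3,23] -> hit [21,23], descend [2, 3, 4, 23]
    N2 x:[46,48] y:[21,24] z:[21,64/3] -> miss, prune
    N3 x:[21,23] y:[16,35/2] z:[21,23] -> miss, prune
    N4 x:[21,36] y:[20,23] z:[61/3,22] -> hit [21,22], descend [11, 14]
      N11 x:[30,36] y:[41/2,22] z:[61/3,64/3] -> miss, prune
      N14 x:[21,27] y:[20,23] z:[61/3,22] -> hit [21,22] leaf, test {P12@t=21}
    N23 x:[53,54] y:[27/2,14] z:[22,67/3] -> miss, prune
  N22 x:[26,58] y:[19,29] z:[71/3,83/3] -> hit [26,83/3], descend [1, 12, 18, 20]
    N1 x:[44,58] y:[41/2,47/2] z:[71/3,77/3] -> miss, prune
    N12 x:[29,31] y:[19,21] z:[27,82/3] -> miss, prune
    N18 x:[26,31] y:[41/2,47/2] z:[25,26] -> miss, prune
    N20 x:[47,52] y:[27,29] z:[82/3,83/3] -> miss, prune

order=[0, 5, 8, 15, 2, 3, 4, 11, 14, 23, 22, 1, 12, 18, 20]  |boxes|=15  |leaves|=1  hit=P12

== RESULT ==
15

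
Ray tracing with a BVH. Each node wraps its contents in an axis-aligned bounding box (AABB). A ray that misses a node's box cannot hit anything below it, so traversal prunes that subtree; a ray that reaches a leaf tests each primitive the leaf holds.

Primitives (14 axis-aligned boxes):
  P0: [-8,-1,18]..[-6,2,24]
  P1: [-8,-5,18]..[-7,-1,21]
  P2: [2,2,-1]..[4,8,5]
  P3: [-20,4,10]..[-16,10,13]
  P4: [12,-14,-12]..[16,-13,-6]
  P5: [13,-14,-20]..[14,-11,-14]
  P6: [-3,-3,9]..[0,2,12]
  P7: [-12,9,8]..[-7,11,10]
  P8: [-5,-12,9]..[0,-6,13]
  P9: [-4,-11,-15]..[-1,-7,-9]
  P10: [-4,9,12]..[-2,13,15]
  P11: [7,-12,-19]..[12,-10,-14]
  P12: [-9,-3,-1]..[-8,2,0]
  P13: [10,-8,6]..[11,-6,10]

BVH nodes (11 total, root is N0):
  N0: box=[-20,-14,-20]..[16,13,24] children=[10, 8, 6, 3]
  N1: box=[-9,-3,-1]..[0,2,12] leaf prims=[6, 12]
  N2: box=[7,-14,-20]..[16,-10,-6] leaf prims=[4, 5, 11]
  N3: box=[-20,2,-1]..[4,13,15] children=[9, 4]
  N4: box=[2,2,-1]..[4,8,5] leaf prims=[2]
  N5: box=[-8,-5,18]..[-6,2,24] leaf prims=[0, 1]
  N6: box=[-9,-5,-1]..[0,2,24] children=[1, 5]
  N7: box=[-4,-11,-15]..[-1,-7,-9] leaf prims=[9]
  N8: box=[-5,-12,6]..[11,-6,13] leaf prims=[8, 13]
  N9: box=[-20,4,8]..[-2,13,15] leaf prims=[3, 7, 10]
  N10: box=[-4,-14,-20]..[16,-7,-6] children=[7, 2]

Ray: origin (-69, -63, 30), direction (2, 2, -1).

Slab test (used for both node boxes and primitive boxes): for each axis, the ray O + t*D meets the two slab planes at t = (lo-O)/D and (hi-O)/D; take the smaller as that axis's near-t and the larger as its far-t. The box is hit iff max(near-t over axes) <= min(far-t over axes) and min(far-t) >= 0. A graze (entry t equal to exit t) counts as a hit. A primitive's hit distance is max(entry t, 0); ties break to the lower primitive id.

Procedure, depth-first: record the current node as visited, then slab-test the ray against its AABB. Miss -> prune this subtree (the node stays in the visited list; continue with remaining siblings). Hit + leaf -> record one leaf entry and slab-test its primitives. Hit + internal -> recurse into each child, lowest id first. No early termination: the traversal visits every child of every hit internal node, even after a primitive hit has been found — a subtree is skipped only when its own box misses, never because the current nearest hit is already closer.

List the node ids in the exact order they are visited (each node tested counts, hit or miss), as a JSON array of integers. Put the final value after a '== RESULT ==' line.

Trace the traversal:
N0 x:[49/2,85/2] y:[49/2,38] z:[6,50] -> hit [49/2,38], descend [3, 6, 8, 10]
  N3 x:[49/2,73/2] y:[65/2,38] z:[15,31] -> miss, prune
  N6 x:[30,69/2] y:[29,65/2] z:[6,31] -> hit [30,31], descend [1, 5]
    N1 x:[30,69/2] y:[30,65/2] z:[18,31] -> hit [30,31] leaf, test {P6(miss), P12@t=30}
    N5 x:[61/2,63/2] y:[29,65/2] z:[6,12] -> miss, prune
  N8 x:[32,40] y:[51/2,57/2] z:[17,24] -> miss, prune
  N10 x:[65/2,85/2] y:[49/2,28] z:[36,50] -> miss, prune

Summary -> nodes [0, 3, 6, 1, 5, 8, 10]; box-tests=7; leaf-entries=1; first=P12

== RESULT ==
[0, 3, 6, 1, 5, 8, 10]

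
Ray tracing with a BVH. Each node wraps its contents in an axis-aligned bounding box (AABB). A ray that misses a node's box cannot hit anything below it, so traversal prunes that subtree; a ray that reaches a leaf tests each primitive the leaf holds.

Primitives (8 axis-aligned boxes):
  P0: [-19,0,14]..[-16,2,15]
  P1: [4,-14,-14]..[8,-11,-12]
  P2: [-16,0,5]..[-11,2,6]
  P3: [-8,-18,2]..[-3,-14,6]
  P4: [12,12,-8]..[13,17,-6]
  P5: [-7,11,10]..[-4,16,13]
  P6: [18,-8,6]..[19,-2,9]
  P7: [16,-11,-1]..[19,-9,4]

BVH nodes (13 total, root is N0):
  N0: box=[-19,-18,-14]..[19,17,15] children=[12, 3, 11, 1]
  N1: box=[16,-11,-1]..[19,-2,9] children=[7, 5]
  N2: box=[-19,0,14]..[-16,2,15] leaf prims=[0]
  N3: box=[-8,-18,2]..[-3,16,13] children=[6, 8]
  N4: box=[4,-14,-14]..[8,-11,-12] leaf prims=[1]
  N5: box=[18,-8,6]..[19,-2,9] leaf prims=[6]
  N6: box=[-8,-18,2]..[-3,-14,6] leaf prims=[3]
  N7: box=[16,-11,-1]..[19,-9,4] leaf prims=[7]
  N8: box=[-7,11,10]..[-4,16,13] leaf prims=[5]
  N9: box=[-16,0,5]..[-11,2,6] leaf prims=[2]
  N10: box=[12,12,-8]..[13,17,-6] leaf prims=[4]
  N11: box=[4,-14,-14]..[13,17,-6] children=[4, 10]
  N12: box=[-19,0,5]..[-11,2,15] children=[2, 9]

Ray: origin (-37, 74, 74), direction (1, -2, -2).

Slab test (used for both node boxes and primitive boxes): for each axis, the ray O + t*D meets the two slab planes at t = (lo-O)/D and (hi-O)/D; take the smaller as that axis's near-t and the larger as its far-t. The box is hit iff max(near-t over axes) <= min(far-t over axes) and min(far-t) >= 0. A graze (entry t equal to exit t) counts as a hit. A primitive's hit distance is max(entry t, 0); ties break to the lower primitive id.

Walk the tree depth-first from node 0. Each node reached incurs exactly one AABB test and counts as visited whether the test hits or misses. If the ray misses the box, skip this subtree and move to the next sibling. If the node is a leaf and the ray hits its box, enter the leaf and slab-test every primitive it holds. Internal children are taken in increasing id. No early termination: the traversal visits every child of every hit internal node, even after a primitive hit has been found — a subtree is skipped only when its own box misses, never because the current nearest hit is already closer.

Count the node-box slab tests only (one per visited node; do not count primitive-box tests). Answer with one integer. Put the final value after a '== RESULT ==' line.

Trace the traversal:
N0 x:[18,56] y:[57/2,46] z:[59/2,44] -> hit [59/2,44], descend [1, 3, 11, 12]
  N1 x:[53,56] y:[38,85/2] z:[65/2,75/2] -> miss, prune
  N3 x:[29,34] y:[29,46] z:[61/2,36] -> hit [61/2,34], descend [6, 8]
    N6 x:[29,34] y:[44,46] z:[34,36] -> miss, prune
    N8 x:[30,33] y:[29,63/2] z:[61/2,32] -> hit [61/2,63/2] leaf, test {P5@t=61/2}
  N11 x:[41,50] y:[57/2,44] z:[40,44] -> hit [41,44], descend [4, 10]
    N4 x:[41,45] y:[85/2,44] z:[43,44] -> hit [43,44] leaf, test {P1@t=43}
    N10 x:[49,50] y:[57/2,31] z:[40,41] -> miss, prune
  N12 x:[18,26] y:[36,37] z:[59/2,69/2] -> miss, prune

Summary -> nodes [0, 1, 3, 6, 8, 11, 4, 10, 12]; box-tests=9; leaf-entries=2; first=P5

== RESULT ==
9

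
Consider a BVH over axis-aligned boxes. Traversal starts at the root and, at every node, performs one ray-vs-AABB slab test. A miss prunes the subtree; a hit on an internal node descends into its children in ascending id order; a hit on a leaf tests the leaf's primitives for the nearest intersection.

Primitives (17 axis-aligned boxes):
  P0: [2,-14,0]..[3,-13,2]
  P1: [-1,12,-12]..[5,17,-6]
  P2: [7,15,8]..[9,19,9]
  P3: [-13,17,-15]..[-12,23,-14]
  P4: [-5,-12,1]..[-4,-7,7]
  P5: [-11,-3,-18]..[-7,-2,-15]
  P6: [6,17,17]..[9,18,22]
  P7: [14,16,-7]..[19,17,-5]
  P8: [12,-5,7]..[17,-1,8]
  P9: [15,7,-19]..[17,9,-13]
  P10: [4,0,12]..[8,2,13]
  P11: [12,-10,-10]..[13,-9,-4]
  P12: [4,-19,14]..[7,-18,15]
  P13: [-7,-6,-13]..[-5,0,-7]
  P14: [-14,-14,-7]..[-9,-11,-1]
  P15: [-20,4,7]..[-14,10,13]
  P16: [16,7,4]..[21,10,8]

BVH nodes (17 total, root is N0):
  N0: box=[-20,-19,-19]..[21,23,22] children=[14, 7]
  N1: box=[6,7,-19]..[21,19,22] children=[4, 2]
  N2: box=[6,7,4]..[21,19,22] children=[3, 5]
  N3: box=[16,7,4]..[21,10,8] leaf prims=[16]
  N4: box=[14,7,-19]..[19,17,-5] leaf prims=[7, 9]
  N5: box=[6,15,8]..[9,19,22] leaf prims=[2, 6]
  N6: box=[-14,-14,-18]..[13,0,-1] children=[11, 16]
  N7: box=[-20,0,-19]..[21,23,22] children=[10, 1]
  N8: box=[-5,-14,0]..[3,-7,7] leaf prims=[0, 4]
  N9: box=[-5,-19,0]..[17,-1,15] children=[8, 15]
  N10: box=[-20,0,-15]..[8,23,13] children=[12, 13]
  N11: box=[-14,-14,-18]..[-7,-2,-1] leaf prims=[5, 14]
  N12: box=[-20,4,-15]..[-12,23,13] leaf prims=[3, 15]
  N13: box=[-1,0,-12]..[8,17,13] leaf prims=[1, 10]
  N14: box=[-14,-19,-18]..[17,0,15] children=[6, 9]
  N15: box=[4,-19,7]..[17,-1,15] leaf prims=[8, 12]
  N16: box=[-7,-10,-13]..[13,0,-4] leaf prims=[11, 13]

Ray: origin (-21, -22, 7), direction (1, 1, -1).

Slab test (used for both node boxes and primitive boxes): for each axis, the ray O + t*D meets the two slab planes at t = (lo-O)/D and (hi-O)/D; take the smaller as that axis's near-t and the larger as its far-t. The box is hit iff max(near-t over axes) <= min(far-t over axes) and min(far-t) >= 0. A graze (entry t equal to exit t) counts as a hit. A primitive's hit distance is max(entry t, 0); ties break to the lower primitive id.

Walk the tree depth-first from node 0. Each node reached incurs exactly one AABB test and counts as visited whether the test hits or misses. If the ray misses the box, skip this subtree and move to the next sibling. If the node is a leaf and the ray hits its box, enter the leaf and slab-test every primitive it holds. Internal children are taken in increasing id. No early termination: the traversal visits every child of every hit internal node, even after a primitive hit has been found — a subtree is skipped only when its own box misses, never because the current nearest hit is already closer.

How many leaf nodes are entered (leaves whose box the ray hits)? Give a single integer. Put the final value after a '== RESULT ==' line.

Traverse from the root:
N0 x:[1,42] y:[3,45] z:[-15,26] -> hit [3,26], descend [7, 14]
  N7 x:[1,42] y:[22,45] z:[-15,26] -> hit [22,26], descend [1, 10]
    N1 x:[27,42] y:[29,41] z:[-15,26] -> miss, prune
    N10 x:[1,29] y:[22,45] z:[-6,22] -> hit [22,22], descend [12, 13]
      N12 x:[1,9] y:[26,45] z:[-6,22] -> miss, prune
      N13 x:[20,29] y:[22,39] z:[-6,19] -> miss, prune
  N14 x:[7,38] y:[3,22] z:[-8,25] -> hit [7,22], descend [6, 9]
    N6 x:[7,34] y:[8,22] z:[8,25] -> hit [8,22], descend [11, 16]
      N11 x:[7,14] y:[8,20] z:[8,25] -> hit [8,14] leaf, test {P5(miss), P14@t=8}
      N16 x:[14,34] y:[12,22] z:[11,20] -> hit [14,20] leaf, test {P11(miss), P13@t=16}
    N9 x:[16,38] y:[3,21] z:[-8,7] -> miss, prune

Visited [0, 7, 1, 10, 12, 13, 14, 6, 11, 16, 9]. Tests: 11 box, 2 leaf. Nearest: P14.

== RESULT ==
2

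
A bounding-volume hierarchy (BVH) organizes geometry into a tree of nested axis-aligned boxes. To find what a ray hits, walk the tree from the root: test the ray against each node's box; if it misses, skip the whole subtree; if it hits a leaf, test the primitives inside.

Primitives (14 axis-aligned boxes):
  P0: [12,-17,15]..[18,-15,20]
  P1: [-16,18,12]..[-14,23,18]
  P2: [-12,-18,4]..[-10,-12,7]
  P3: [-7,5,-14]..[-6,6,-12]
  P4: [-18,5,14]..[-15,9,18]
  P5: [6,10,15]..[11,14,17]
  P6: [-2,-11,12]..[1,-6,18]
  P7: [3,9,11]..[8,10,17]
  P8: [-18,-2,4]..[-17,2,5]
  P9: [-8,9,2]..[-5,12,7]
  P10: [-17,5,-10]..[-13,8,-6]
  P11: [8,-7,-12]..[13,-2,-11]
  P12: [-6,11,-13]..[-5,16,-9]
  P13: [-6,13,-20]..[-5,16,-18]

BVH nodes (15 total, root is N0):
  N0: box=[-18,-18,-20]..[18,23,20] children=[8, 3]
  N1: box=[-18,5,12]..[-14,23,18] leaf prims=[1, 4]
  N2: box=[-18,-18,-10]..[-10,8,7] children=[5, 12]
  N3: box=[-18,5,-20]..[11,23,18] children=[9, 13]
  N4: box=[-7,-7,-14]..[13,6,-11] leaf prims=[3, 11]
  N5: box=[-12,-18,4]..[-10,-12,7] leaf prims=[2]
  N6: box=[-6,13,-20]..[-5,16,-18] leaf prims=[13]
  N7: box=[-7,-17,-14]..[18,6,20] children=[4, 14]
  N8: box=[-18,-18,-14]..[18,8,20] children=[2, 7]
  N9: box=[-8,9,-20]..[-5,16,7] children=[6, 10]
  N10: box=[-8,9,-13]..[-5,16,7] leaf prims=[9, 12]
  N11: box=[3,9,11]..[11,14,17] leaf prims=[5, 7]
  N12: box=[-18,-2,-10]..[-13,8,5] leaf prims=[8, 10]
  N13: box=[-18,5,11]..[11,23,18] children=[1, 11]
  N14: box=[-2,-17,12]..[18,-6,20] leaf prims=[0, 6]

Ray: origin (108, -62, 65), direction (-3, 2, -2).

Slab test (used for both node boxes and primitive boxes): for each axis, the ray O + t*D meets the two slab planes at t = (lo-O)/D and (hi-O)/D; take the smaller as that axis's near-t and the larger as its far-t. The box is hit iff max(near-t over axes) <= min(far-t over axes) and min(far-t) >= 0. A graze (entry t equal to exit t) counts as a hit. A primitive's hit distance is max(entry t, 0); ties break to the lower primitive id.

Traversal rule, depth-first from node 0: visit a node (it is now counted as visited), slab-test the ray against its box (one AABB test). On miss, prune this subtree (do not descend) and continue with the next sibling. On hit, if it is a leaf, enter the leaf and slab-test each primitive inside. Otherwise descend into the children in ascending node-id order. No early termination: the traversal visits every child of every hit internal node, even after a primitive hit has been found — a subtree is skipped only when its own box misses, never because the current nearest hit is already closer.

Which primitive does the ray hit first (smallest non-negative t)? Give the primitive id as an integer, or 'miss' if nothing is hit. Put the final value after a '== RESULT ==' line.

Traverse from the root:
N0 x:[30,42] y:[22,85/2] z:[45/2,85/2] -> hit [30,42], descend [3, 8]
  N3 x:[97/3,42] y:[67/2,85/2] z:[47/2,85/2] -> hit [67/2,42], descend [9, 13]
    N9 x:[113/3,116/3] y:[71/2,39] z:[29,85/2] -> hit [113/3,116/3], descend [6, 10]
      N6 x:[113/3,38] y:[75/2,39] z:[83/2,85/2] -> miss, prune
      N10 x:[113/3,116/3] y:[71/2,39] z:[29,39] -> hit [113/3,116/3] leaf, test {P9(miss), P12@t=113/3}
    N13 x:[97/3,42] y:[67/2,85/2] z:[47/2,27] -> miss, prune
  N8 x:[30,42] y:[22,35] z:[45/2,79/2] -> hit [30,35], descend [2, 7]
    N2 x:[118/3,42] y:[22,35] z:[29,75/2] -> miss, prune
    N7 x:[30,115/3] y:[45/2,34] z:[45/2,79/2] -> hit [30,34], descend [4, 14]
      N4 x:[95/3,115/3] y:[55/2,34] z:[38,79/2] -> miss, prune
      N14 x:[30,110/3] y:[45/2,28] z:[45/2,53/2] -> miss, prune

11 AABB tests over nodes [0, 3, 9, 6, 10, 13, 8, 2, 7, 4, 14]; 1 leaf entered; closest P12.

== RESULT ==
12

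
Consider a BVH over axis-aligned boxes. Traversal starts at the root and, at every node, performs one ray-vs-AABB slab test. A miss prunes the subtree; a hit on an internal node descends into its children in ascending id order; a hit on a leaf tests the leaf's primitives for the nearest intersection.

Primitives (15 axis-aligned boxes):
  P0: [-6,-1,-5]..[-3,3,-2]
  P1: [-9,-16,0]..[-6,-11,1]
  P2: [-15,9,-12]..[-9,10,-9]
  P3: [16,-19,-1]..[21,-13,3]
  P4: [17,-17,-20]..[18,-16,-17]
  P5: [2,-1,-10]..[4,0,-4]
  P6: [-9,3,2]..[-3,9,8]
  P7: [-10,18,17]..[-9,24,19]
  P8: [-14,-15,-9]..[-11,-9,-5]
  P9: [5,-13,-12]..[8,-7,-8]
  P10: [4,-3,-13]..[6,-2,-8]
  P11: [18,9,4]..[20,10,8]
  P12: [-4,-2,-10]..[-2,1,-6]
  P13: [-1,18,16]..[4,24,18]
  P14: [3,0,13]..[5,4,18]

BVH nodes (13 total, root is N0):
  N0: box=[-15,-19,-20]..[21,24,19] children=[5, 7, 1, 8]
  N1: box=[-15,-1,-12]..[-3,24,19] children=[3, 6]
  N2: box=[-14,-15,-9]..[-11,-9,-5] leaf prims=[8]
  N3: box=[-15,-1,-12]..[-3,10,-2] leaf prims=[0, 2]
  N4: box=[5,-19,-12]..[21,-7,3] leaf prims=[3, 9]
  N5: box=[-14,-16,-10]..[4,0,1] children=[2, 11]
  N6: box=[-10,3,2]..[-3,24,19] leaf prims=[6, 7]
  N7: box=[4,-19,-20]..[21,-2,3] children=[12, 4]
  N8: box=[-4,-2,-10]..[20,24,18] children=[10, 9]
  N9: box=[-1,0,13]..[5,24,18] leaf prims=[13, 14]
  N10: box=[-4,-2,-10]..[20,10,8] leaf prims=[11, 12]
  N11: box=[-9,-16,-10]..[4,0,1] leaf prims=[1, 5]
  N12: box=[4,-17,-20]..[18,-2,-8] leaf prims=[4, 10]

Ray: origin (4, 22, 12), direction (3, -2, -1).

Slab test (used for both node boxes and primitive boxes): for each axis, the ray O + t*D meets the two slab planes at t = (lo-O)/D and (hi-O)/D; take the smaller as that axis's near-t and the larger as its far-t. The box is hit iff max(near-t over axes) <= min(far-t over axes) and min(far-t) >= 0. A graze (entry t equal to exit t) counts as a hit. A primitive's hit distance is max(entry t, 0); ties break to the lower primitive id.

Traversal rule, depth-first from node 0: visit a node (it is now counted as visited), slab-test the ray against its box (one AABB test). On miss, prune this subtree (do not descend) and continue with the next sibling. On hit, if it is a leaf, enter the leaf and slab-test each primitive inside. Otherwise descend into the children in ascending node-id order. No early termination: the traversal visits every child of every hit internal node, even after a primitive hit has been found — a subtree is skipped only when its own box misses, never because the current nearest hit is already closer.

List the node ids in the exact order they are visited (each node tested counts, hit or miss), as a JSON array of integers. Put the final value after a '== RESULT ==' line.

Walk:
N0 x:[-19/3,17/3] y:[-1,41/2] z:[-7,32] -> hit [-1,17/3], descend [1, 5, 7, 8]
  N1 x:[-19/3,-7/3] y:[-1,23/2] z:[-7,24] -> miss, prune
  N5 x:[-6,0] y:[11,19] z:[11,22] -> miss, prune
  N7 x:[0,17/3] y:[12,41/2] z:[9,32] -> miss, prune
  N8 x:[-8/3,16/3] y:[-1,12] z:[-6,22] -> hit [-1,16/3], descend [9, 10]
    N9 x:[-5/3,1/3] y:[-1,11] z:[-6,-1] -> miss, prune
    N10 x:[-8/3,16/3] y:[6,12] z:[4,22] -> miss, prune

Visited [0, 1, 5, 7, 8, 9, 10]. Tests: 7 box, 0 leaf. Nearest: miss.

== RESULT ==
[0, 1, 5, 7, 8, 9, 10]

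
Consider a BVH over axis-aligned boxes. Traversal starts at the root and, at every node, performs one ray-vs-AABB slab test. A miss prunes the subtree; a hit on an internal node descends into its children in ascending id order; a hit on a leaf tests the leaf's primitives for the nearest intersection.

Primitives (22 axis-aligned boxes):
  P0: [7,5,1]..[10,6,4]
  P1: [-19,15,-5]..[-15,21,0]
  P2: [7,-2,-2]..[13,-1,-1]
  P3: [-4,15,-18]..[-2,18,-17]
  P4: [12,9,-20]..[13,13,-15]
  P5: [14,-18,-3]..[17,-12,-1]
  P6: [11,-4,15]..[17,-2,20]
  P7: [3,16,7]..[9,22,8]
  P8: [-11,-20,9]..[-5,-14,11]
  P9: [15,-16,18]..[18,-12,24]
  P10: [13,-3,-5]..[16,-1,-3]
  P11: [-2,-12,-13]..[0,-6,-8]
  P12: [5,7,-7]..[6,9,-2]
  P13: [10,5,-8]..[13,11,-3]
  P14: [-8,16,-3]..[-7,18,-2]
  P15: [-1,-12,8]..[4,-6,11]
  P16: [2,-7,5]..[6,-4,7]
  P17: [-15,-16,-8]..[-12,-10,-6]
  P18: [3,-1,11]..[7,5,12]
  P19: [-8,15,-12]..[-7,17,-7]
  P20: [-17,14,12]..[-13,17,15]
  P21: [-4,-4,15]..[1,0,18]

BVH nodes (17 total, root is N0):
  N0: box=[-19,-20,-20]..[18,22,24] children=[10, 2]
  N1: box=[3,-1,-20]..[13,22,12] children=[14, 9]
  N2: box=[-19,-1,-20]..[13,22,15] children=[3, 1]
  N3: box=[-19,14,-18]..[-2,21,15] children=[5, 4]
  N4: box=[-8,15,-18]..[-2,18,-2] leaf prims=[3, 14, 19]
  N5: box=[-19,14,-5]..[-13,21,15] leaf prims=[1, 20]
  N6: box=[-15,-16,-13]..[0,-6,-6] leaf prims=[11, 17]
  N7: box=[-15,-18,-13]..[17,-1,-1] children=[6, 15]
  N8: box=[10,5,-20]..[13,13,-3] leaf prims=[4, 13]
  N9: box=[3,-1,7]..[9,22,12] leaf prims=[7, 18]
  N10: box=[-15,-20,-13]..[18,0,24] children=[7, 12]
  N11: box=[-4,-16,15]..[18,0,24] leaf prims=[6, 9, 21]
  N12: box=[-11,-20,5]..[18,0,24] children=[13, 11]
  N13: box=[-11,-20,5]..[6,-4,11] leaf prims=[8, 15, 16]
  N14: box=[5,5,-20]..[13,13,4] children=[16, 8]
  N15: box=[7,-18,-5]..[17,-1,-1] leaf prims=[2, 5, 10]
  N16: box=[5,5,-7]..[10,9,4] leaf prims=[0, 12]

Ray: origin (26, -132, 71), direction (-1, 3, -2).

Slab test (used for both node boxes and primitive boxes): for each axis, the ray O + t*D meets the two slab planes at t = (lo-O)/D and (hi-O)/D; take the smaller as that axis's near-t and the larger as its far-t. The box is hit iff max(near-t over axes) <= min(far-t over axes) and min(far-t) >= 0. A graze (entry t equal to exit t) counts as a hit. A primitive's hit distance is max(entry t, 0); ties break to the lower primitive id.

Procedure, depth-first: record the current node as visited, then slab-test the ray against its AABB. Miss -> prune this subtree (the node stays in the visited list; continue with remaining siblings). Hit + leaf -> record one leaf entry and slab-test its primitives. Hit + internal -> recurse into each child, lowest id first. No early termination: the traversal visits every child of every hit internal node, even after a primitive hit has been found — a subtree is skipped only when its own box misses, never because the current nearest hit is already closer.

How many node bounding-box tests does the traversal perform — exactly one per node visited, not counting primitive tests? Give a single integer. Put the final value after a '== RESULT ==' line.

Walk:
N0 x:[8,45] y:[112/3,154/3] z:[47/2,91/2] -> hit [112/3,45], descend [2, 10]
  N2 x:[13,45] y:[131/3,154/3] z:[28,91/2] -> hit [131/3,45], descend [1, 3]
    N1 x:[13,23] y:[131/3,154/3] z:[59/2,91/2] -> miss, prune
    N3 x:[28,45] y:[146/3,51] z:[28,89/2] -> miss, prune
  N10 x:[8,41] y:[112/3,44] z:[47/2,42] -> hit [112/3,41], descend [7, 12]
    N7 x:[9,41] y:[38,131/3] z:[36,42] -> hit [38,41], descend [6, 15]
      N6 x:[26,41] y:[116/3,42] z:[77/2,42] -> hit [116/3,41] leaf, test {P11(miss), P17@t=116/3}
      N15 x:[9,19] y:[38,131/3] z:[36,38] -> miss, prune
    N12 x:[8,37] y:[112/3,44] z:[47/2,33] -> miss, prune

order=[0, 2, 1, 3, 10, 7, 6, 15, 12]  |boxes|=9  |leaves|=1  hit=P17

== RESULT ==
9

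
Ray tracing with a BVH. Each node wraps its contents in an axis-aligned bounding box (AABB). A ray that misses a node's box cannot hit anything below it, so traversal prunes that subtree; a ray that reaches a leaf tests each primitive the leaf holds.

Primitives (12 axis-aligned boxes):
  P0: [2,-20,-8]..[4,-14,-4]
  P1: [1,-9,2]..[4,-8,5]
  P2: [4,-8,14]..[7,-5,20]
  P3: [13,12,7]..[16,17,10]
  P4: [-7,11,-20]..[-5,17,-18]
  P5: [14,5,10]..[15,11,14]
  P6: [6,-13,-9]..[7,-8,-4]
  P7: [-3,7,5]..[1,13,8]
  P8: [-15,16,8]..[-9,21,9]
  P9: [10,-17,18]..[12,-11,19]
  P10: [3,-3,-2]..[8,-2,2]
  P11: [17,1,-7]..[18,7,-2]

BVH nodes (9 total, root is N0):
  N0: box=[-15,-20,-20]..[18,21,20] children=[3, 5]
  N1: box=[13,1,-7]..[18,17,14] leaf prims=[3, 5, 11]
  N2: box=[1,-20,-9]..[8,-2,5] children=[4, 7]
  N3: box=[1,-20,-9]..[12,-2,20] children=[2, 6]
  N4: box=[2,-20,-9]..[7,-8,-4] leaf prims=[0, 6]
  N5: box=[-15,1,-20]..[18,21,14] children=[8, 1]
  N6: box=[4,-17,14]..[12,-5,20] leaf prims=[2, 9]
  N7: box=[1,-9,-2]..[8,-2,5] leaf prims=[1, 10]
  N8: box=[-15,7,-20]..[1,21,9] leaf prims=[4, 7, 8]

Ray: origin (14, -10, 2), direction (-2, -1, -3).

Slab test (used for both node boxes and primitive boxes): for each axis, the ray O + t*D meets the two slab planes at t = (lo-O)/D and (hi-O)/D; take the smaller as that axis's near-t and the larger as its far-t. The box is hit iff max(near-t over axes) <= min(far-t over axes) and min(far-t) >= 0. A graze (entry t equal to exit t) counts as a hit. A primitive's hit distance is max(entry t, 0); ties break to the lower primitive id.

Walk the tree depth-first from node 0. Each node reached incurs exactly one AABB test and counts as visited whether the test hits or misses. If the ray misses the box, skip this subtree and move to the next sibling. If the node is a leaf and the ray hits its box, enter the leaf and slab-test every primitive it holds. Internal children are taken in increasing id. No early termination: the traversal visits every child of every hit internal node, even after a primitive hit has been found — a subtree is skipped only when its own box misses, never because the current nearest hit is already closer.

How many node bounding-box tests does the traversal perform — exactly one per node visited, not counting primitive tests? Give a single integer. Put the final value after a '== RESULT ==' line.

Trace the traversal:
N0 x:[-2,29/2] y:[-31,10] z:[-6,22/3] -> hit [-2,22/3], descend [3, 5]
  N3 x:[1,13/2] y:[-8,10] z:[-6,11/3] -> hit [1,11/3], descend [2, 6]
    N2 x:[3,13/2] y:[-8,10] z:[-1,11/3] -> hit [3,11/3], descend [4, 7]
      N4 x:[7/2,6] y:[-2,10] z:[2,11/3] -> hit [7/2,11/3] leaf, test {P0(miss), P6(miss)}
      N7 x:[3,13/2] y:[-8,-1] z:[-1,4/3] -> miss, prune
    N6 x:[1,5] y:[-5,7] z:[-6,-4] -> miss, prune
  N5 x:[-2,29/2] y:[-31,-11] z:[-4,22/3] -> miss, prune

7 AABB tests over nodes [0, 3, 2, 4, 7, 6, 5]; 1 leaf entered; closest miss.

== RESULT ==
7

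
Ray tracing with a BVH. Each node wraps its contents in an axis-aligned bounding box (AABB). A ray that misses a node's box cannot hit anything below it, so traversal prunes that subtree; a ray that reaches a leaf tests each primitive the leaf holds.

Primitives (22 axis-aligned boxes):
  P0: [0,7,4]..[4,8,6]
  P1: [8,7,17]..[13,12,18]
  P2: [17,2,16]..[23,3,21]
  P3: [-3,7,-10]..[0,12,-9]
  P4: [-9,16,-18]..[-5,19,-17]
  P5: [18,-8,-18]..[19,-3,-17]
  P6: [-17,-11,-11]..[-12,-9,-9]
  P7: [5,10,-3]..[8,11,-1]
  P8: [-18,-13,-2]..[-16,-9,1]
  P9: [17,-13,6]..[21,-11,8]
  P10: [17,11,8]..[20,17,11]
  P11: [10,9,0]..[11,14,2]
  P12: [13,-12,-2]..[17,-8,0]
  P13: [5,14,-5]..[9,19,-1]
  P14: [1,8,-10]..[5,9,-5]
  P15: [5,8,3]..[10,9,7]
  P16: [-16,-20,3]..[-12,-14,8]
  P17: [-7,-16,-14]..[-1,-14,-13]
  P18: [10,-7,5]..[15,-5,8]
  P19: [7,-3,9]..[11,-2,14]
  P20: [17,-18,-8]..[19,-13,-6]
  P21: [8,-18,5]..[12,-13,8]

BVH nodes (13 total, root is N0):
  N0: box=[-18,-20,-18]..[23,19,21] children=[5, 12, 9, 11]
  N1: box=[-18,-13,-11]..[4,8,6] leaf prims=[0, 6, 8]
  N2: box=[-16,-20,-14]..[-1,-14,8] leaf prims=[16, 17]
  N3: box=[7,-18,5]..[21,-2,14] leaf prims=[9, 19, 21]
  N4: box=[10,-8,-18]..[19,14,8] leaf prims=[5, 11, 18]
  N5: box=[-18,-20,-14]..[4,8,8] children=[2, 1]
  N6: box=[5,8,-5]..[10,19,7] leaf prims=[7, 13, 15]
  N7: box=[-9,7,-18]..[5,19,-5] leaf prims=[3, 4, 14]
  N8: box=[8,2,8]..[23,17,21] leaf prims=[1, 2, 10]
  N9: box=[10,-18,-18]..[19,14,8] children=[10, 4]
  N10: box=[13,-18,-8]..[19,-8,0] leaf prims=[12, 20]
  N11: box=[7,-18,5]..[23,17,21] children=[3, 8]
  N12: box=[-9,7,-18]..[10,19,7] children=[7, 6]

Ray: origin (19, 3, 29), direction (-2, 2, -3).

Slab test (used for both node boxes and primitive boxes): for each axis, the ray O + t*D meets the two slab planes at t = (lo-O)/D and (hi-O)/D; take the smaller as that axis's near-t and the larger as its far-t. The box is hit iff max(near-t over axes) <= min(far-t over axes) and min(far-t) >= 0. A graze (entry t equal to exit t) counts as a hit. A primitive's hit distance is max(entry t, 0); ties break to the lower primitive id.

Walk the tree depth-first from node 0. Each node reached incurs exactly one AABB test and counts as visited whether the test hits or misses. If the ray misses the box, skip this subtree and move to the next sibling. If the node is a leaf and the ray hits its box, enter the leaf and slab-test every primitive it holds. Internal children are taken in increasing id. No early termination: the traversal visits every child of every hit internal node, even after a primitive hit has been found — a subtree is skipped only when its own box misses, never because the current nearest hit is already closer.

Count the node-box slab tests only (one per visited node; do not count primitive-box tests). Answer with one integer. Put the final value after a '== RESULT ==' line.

Walk:
N0 x:[-2,37/2] y:[-23/2,8] z:[8/3,47/3] -> hit [8/3,8], descend [5, 9, 11, 12]
  N5 x:[15/2,37/2] y:[-23/2,5/2] z:[7,43/3] -> miss, prune
  N9 x:[0,9/2] y:[-21/2,11/2] z:[7,47/3] -> miss, prune
  N11 x:[-2,6] y:[-21/2,7] z:[8/3,8] -> hit [8/3,6], descend [3, 8]
    N3 x:[-1,6] y:[-21/2,-5/2] z:[5,8] -> miss, prune
    N8 x:[-2,11/2] y:[-1/2,7] z:[8/3,7] -> hit [8/3,11/2] leaf, test {P1@t=11/3, P2(miss), P10(miss)}
  N12 x:[9/2,14] y:[2,8] z:[22/3,47/3] -> hit [22/3,8], descend [6, 7]
    N6 x:[9/2,7] y:[5/2,8] z:[22/3,34/3] -> miss, prune
    N7 x:[7,14] y:[2,8] z:[34/3,47/3] -> miss, prune

order=[0, 5, 9, 11, 3, 8, 12, 6, 7]  |boxes|=9  |leaves|=1  hit=P1

== RESULT ==
9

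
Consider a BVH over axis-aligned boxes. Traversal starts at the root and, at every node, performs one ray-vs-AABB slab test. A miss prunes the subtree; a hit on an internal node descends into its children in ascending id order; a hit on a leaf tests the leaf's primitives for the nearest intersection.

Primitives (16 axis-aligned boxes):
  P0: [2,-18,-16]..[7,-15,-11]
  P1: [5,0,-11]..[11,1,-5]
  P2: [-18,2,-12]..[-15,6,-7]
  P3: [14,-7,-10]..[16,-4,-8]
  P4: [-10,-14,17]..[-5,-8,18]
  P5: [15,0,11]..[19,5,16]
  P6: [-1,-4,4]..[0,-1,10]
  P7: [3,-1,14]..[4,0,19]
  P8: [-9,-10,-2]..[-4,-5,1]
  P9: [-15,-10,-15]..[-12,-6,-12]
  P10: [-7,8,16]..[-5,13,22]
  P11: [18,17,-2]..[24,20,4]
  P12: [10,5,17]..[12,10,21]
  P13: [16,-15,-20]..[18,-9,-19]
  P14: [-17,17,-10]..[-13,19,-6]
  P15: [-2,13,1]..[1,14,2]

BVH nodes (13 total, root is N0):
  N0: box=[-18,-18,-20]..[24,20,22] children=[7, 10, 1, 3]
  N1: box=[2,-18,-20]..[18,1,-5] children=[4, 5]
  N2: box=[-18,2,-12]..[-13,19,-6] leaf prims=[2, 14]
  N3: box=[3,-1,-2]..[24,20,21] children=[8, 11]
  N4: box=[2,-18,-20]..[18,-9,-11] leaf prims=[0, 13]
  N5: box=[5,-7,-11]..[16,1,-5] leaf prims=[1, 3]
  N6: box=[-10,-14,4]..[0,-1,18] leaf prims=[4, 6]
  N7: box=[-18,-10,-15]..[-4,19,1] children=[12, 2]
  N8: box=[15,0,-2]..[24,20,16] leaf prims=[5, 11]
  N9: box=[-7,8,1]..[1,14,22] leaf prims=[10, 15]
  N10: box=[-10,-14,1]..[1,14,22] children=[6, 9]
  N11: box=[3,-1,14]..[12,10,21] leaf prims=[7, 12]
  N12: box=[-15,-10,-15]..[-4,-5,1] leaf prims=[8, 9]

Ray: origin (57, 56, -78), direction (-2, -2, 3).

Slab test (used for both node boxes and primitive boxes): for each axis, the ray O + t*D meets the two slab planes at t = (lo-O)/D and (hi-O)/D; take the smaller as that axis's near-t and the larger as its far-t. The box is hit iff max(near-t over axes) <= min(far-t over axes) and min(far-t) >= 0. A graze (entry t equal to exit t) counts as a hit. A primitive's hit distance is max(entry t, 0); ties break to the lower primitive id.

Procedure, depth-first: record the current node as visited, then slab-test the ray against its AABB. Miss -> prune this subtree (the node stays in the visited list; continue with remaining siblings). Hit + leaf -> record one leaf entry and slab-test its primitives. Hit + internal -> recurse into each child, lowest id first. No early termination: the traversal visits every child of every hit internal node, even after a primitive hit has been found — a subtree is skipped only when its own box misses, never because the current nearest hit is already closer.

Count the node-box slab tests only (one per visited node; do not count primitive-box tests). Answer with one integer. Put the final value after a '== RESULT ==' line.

Traverse from the root:
N0 x:[33/2,75/2] y:[18,37] z:[58/3,100/3] -> hit [58/3,100/3], descend [1, 3, 7, 10]
  N1 x:[39/2,55/2] y:[55/2,37] z:[58/3,73/3] -> miss, prune
  N3 x:[33/2,27] y:[18,57/2] z:[76/3,33] -> hit [76/3,27], descend [8, 11]
    N8 x:[33/2,21] y:[18,28] z:[76/3,94/3] -> miss, prune
    N11 x:[45/2,27] y:[23,57/2] z:[92/3,33] -> miss, prune
  N7 x:[61/2,75/2] y:[37/2,33] z:[21,79/3] -> miss, prune
  N10 x:[28,67/2] y:[21,35] z:[79/3,100/3] -> hit [28,100/3], descend [6, 9]
    N6 x:[57/2,67/2] y:[57/2,35] z:[82/3,32] -> hit [57/2,32] leaf, test {P4@t=32, P6@t=57/2}
    N9 x:[28,32] y:[21,24] z:[79/3,100/3] -> miss, prune

order=[0, 1, 3, 8, 11, 7, 10, 6, 9]  |boxes|=9  |leaves|=1  hit=P6

== RESULT ==
9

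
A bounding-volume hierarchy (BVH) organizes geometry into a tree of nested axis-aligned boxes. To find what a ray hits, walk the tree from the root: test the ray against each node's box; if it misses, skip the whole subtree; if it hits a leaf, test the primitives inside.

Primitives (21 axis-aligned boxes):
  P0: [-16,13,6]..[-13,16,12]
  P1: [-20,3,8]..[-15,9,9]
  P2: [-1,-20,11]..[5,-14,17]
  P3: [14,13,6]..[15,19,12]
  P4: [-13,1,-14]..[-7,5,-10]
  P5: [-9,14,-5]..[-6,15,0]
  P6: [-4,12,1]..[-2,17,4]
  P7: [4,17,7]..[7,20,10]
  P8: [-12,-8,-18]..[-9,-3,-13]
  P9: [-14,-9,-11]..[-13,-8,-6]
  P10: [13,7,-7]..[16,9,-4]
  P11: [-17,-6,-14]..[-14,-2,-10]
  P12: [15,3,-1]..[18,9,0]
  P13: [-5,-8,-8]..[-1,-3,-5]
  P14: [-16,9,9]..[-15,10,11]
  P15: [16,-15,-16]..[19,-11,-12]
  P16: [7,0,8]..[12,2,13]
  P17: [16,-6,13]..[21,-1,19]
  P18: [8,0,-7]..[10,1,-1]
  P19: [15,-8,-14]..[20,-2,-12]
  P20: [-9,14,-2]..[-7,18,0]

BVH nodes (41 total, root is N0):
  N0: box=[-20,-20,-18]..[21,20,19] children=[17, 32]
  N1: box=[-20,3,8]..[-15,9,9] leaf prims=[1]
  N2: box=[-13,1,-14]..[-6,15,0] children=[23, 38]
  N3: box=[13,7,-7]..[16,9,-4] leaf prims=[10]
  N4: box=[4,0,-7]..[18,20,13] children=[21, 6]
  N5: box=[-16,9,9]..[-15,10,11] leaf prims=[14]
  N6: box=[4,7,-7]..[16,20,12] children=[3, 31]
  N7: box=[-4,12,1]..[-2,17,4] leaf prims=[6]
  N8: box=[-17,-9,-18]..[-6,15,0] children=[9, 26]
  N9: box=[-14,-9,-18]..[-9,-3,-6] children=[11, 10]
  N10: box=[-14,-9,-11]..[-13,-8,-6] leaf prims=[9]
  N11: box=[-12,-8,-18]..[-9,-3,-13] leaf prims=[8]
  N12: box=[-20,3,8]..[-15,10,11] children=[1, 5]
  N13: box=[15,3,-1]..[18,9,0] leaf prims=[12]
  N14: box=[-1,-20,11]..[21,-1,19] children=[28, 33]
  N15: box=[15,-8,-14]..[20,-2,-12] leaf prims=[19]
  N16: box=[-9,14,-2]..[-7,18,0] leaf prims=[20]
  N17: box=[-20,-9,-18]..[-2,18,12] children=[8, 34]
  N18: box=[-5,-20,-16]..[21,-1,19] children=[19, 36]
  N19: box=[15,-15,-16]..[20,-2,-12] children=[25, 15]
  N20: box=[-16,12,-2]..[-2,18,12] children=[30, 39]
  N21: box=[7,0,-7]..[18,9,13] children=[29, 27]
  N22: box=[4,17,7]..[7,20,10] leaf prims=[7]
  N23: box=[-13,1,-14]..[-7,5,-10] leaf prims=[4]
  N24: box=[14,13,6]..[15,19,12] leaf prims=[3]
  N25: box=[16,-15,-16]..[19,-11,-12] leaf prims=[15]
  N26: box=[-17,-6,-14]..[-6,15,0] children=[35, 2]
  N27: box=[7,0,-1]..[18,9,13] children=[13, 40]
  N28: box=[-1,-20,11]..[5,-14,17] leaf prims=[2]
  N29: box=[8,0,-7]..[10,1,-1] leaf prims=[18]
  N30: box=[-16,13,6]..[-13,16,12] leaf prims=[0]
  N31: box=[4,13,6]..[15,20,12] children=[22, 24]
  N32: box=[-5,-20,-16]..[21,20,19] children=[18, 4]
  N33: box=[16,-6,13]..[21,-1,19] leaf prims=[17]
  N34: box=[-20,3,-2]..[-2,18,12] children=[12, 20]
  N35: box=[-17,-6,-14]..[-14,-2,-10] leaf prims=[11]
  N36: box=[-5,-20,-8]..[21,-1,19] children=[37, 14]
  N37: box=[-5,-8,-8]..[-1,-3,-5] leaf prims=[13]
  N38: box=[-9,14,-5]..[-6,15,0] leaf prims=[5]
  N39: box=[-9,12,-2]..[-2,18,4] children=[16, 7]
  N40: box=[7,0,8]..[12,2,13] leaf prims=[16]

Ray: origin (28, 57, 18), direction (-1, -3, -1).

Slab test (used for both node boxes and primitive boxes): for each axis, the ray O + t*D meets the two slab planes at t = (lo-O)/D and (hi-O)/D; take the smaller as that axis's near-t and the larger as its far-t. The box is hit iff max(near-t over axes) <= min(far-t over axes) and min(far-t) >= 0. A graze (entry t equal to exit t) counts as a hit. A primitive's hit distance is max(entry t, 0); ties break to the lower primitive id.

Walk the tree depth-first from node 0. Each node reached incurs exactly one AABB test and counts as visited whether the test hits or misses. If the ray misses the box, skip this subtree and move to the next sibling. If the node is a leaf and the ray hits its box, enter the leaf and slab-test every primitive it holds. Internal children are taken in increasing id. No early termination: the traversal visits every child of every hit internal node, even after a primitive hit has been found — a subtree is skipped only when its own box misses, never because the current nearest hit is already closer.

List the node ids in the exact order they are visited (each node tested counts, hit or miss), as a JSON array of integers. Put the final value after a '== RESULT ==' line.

Trace the traversal:
N0 x:[7,48] y:[37/3,77/3] z:[-1,36] -> hit [37/3,77/3], descend [17, 32]
  N17 x:[30,48] y:[13,22] z:[6,36] -> miss, prune
  N32 x:[7,33] y:[37/3,77/3] z:[-1,34] -> hit [37/3,77/3], descend [4, 18]
    N4 x:[10,24] y:[37/3,19] z:[5,25] -> hit [37/3,19], descend [6, 21]
      N6 x:[12,24] y:[37/3,50/3] z:[6,25] -> hit [37/3,50/3], descend [3, 31]
        N3 x:[12,15] y:[16,50/3] z:[22,25] -> miss, prune
        N31 x:[13,24] y:[37/3,44/3] z:[6,12] -> miss, prune
      N21 x:[10,21] y:[16,19] z:[5,25] -> hit [16,19], descend [27, 29]
        N27 x:[10,21] y:[16,19] z:[5,19] -> hit [16,19], descend [13, 40]
          N13 x:[10,13] y:[16,18] z:[18,19] -> miss, prune
          N40 x:[16,21] y:[55/3,19] z:[5,10] -> miss, prune
        N29 x:[18,20] y:[56/3,19] z:[19,25] -> hit [19,19] leaf, test {P18@t=19}
    N18 x:[7,33] y:[58/3,77/3] z:[-1,34] -> hit [58/3,77/3], descend [19, 36]
      N19 x:[8,13] y:[59/3,24] z:[30,34] -> miss, prune
      N36 x:[7,33] y:[58/3,77/3] z:[-1,26] -> hit [58/3,77/3], descend [14, 37]
        N14 x:[7,29] y:[58/3,77/3] z:[-1,7] -> miss, prune
        N37 x:[29,33] y:[20,65/3] z:[23,26] -> miss, prune

17 AABB tests over nodes [0, 17, 32, 4, 6, 3, 31, 21, 27, 13, 40, 29, 18, 19, 36, 14, 37]; 1 leaf entered; closest P18.

== RESULT ==
[0, 17, 32, 4, 6, 3, 31, 21, 27, 13, 40, 29, 18, 19, 36, 14, 37]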